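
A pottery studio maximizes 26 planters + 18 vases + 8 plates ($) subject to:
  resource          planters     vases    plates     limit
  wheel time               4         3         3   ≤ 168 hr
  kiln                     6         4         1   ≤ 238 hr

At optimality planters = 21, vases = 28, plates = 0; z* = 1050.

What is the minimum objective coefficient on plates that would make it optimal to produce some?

9

At the optimum: wheel time uses 168 of 168 (binding); kiln uses 238 of 238 (binding).
Dual feasibility on the basic columns requires 4·y_wheel time + 6·y_kiln = 26, 3·y_wheel time + 4·y_kiln = 18.
→ y_wheel time = 2 and y_kiln = 3.
plates enters the basis when its profit ≥ yᵀa₃ = 2·3 + 3·1 = 9.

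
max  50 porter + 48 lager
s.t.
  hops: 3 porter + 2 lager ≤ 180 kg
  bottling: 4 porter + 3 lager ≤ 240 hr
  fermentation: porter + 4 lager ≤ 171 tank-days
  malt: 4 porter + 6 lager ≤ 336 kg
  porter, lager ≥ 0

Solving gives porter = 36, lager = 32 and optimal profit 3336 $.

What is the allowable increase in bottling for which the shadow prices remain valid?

9.6

Binding constraints: bottling, malt. The basis is B = [[4,3],[4,6]] with det 12.
Per unit increase in bottling, x* moves by d = (0.5, -0.3333).
The basis stays optimal until hops becomes binding; allowable increase = 9.6 hr.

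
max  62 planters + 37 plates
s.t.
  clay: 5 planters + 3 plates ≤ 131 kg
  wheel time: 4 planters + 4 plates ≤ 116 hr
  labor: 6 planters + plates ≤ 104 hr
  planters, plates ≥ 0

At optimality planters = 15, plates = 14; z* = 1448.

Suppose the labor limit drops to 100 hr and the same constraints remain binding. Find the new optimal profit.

1428

At the optimum: clay uses 117 of 131 (slack = 14); wheel time uses 116 of 116 (binding); labor uses 104 of 104 (binding).
By complementary slackness, y = 0 for the non-binding constraint.
From A_Bᵀ y = c: 4·y_wheel time + 6·y_labor = 62; 4·y_wheel time + 1·y_labor = 37.
Solving: y_wheel time = 8, y_labor = 5.
Δz = y_labor·Δb = 5 × (-4) = -20, so new z* = 1448 − 20 = 1428.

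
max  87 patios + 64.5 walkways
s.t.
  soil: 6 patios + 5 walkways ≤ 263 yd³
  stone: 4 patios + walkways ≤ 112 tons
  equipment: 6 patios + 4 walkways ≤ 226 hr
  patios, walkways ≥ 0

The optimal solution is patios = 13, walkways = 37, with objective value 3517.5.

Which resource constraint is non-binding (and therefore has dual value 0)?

stone

soil: 263/263 (binding)
stone: 89/112 (slack 23)
equipment: 226/226 (binding)
By complementary slackness, a constraint with positive slack has shadow price 0 → stone.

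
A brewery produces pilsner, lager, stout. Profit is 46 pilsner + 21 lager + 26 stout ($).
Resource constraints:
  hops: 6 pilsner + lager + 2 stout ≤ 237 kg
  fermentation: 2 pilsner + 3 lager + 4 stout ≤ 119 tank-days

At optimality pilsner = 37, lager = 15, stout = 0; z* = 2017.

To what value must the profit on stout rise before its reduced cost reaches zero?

At the optimum: hops uses 237 of 237 (binding); fermentation uses 119 of 119 (binding).
From A_Bᵀ y = c: 6·y_hops + 2·y_fermentation = 46; 1·y_hops + 3·y_fermentation = 21.
→ y_hops = 6 and y_fermentation = 5.
stout enters the basis when its profit ≥ yᵀa₃ = 6·2 + 5·4 = 32.

32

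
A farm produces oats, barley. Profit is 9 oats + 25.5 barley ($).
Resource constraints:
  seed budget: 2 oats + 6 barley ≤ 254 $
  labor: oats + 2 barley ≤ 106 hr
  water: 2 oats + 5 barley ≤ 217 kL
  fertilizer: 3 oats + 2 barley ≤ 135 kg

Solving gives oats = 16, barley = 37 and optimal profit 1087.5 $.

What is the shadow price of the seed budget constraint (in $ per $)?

At the optimum: seed budget uses 254 of 254 (binding); labor uses 90 of 106 (slack = 16); water uses 217 of 217 (binding); fertilizer uses 122 of 135 (slack = 13).
By complementary slackness, y = 0 for the non-binding constraints.
From A_Bᵀ y = c: 2·y_seed budget + 2·y_water = 9; 6·y_seed budget + 5·y_water = 25.5.
Solving: y_seed budget = 3, y_water = 1.5.
Shadow price of seed budget = 3.

3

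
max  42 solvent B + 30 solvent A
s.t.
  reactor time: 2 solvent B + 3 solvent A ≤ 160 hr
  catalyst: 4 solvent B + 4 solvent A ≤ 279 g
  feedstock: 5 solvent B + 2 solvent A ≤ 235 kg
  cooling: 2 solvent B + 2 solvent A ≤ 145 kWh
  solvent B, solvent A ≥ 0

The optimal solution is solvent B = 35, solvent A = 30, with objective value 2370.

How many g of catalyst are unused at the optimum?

19

catalyst used = 4·35 + 4·30 = 260; slack = 279 − 260 = 19.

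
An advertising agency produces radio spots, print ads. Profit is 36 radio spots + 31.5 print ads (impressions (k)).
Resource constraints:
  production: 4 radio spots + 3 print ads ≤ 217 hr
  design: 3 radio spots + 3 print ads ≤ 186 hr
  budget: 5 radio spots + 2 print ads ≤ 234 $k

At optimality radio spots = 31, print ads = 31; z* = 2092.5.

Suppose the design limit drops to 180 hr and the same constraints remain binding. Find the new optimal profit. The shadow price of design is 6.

Δb = -6, so new z* = 2092.5 + (6)·(-6) = 2092.5 − 36 = 2056.5.

2056.5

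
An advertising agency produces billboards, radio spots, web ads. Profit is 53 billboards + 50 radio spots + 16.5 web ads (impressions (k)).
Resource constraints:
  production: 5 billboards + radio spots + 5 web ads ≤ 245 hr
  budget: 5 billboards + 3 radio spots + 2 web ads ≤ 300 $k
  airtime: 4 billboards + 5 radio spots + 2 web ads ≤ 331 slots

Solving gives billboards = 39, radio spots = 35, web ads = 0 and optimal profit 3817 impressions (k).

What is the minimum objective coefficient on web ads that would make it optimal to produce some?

24

At the optimum: production uses 230 of 245 (slack = 15); budget uses 300 of 300 (binding); airtime uses 331 of 331 (binding).
Slack constraints have shadow price 0 (complementary slackness).
The binding rows give the dual system: 5·y_budget + 4·y_airtime = 53 and 3·y_budget + 5·y_airtime = 50.
→ y_budget = 5 and y_airtime = 7.
web ads enters the basis when its profit ≥ yᵀa₃ = 5·2 + 7·2 = 24.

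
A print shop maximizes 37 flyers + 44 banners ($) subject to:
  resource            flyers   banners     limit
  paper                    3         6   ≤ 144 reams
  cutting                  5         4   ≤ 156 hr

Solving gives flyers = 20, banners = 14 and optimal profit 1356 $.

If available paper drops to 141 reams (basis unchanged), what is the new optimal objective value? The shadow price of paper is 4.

1344

Δb = -3, so new z* = 1356 + (4)·(-3) = 1356 − 12 = 1344.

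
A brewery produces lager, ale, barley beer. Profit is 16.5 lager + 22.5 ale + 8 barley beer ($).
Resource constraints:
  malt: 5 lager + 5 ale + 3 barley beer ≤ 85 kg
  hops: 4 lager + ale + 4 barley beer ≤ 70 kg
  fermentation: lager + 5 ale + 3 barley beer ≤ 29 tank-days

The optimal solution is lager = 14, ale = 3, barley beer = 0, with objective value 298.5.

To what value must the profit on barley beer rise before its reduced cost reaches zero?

13.5

At the optimum: malt uses 85 of 85 (binding); hops uses 59 of 70 (slack = 11); fermentation uses 29 of 29 (binding).
By complementary slackness, y = 0 for the non-binding constraint.
From A_Bᵀ y = c: 5·y_malt + 1·y_fermentation = 16.5; 5·y_malt + 5·y_fermentation = 22.5.
→ y_malt = 3 and y_fermentation = 1.5.
barley beer enters the basis when its profit ≥ yᵀa₃ = 3·3 + 1.5·3 = 13.5.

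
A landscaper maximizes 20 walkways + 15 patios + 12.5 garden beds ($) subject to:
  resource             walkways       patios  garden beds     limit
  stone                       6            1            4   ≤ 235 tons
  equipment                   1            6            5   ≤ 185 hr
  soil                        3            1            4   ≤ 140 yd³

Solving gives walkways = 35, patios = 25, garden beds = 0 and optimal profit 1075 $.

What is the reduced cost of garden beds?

-9.5

Check each constraint at x*: stone 235/235 (tight); equipment 185/185 (tight); soil 130/140 (slack 10).
Slack constraints have shadow price 0 (complementary slackness).
From A_Bᵀ y = c: 6·y_stone + 1·y_equipment = 20; 1·y_stone + 6·y_equipment = 15.
This yields shadow prices y_stone = 3, y_equipment = 2.
Reduced cost of garden beds: c₃ − yᵀa₃ = 12.5 − (3·4 + 2·5) = 12.5 − 22 = -9.5.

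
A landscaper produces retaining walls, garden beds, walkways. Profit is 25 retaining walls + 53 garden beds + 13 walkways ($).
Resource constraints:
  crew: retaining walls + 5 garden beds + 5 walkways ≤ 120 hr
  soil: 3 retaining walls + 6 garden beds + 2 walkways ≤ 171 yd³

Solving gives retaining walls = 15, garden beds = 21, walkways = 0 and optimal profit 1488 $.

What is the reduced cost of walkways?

Both crew and soil are binding at x*.
Dual feasibility on the basic columns requires 1·y_crew + 3·y_soil = 25, 5·y_crew + 6·y_soil = 53.
→ y_crew = 1 and y_soil = 8.
Reduced cost of walkways: c₃ − yᵀa₃ = 13 − (1·5 + 8·2) = 13 − 21 = -8.

-8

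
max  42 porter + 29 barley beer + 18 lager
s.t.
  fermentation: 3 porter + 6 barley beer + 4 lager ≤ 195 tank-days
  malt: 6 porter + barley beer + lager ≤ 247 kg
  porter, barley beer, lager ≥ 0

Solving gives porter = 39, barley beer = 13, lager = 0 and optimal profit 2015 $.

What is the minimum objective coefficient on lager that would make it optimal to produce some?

Check each constraint at x*: fermentation 195/195 (tight); malt 247/247 (tight).
The binding rows give the dual system: 3·y_fermentation + 6·y_malt = 42 and 6·y_fermentation + 1·y_malt = 29.
Solving: y_fermentation = 4, y_malt = 5.
lager enters the basis when its profit ≥ yᵀa₃ = 4·4 + 5·1 = 21.

21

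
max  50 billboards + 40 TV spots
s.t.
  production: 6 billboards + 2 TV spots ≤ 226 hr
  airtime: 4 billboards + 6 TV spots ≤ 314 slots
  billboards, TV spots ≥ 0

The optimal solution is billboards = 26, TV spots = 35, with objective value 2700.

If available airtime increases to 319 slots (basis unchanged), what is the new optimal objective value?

2725

Both production and airtime are binding at x*.
The binding rows give the dual system: 6·y_production + 4·y_airtime = 50 and 2·y_production + 6·y_airtime = 40.
Solving: y_production = 5, y_airtime = 5.
Δz = y_airtime·Δb = 5 × (5) = 25, so new z* = 2700 + 25 = 2725.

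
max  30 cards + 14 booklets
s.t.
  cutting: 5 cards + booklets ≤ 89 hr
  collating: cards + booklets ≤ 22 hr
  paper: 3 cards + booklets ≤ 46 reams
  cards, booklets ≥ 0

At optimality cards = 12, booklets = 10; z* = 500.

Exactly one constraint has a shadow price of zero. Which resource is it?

cutting

cutting: 70/89 (slack 19)
collating: 22/22 (binding)
paper: 46/46 (binding)
By complementary slackness, a constraint with positive slack has shadow price 0 → cutting.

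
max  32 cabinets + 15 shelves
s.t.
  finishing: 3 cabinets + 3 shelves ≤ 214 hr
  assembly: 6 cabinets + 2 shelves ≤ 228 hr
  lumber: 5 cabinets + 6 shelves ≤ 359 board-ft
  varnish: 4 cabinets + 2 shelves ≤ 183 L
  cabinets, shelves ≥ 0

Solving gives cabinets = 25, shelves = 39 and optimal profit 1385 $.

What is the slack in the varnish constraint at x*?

5

varnish used = 4·25 + 2·39 = 178; slack = 183 − 178 = 5.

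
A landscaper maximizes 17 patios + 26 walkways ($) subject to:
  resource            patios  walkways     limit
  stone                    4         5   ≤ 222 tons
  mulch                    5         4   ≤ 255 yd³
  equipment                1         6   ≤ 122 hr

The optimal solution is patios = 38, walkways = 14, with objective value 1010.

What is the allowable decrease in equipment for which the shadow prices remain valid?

Binding constraints: stone, equipment. The basis is B = [[4,5],[1,6]] with det 19.
Per unit decrease in equipment, x* moves by d = (0.2632, -0.2105).
The basis stays optimal until mulch becomes binding; allowable decrease = 19 hr.

19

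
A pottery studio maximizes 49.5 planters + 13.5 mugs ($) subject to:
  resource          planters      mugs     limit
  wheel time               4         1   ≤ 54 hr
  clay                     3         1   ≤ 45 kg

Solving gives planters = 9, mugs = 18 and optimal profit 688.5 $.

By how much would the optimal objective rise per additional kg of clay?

Both wheel time and clay are binding at x*.
From A_Bᵀ y = c: 4·y_wheel time + 3·y_clay = 49.5; 1·y_wheel time + 1·y_clay = 13.5.
This yields shadow prices y_wheel time = 9, y_clay = 4.5.
Shadow price of clay = 4.5.

4.5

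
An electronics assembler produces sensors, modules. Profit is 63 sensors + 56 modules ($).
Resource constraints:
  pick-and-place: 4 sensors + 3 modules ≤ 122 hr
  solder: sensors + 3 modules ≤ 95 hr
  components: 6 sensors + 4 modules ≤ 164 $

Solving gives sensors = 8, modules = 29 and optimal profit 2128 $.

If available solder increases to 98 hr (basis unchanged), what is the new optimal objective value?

Check each constraint at x*: pick-and-place 119/122 (slack 3); solder 95/95 (tight); components 164/164 (tight).
Since pick-and-place is not tight, its dual is 0.
The binding rows give the dual system: 1·y_solder + 6·y_components = 63 and 3·y_solder + 4·y_components = 56.
→ y_solder = 6 and y_components = 9.5.
Δz = y_solder·Δb = 6 × (3) = 18, so new z* = 2128 + 18 = 2146.

2146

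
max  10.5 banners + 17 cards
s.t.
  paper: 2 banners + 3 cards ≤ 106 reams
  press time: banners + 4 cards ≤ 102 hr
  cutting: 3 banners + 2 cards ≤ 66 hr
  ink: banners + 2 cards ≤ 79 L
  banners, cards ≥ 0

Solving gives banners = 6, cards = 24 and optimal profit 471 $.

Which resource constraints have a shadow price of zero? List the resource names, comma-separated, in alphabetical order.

ink, paper

paper: 84/106 (slack 22)
press time: 102/102 (binding)
cutting: 66/66 (binding)
ink: 54/79 (slack 25)
By complementary slackness, a constraint with positive slack has shadow price 0 → ink, paper.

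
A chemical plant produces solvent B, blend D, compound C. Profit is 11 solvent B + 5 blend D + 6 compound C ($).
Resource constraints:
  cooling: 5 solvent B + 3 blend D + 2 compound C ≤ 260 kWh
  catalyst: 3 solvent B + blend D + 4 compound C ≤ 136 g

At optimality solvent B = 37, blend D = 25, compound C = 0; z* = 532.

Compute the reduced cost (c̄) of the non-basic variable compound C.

-4

At the optimum: cooling uses 260 of 260 (binding); catalyst uses 136 of 136 (binding).
From A_Bᵀ y = c: 5·y_cooling + 3·y_catalyst = 11; 3·y_cooling + 1·y_catalyst = 5.
→ y_cooling = 1 and y_catalyst = 2.
Reduced cost of compound C: c₃ − yᵀa₃ = 6 − (1·2 + 2·4) = 6 − 10 = -4.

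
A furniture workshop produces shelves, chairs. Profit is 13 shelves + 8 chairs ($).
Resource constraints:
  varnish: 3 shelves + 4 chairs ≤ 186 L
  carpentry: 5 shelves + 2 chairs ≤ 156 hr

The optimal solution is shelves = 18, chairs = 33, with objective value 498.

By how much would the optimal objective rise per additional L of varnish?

1

Both varnish and carpentry are binding at x*.
Dual feasibility on the basic columns requires 3·y_varnish + 5·y_carpentry = 13, 4·y_varnish + 2·y_carpentry = 8.
→ y_varnish = 1 and y_carpentry = 2.
Shadow price of varnish = 1.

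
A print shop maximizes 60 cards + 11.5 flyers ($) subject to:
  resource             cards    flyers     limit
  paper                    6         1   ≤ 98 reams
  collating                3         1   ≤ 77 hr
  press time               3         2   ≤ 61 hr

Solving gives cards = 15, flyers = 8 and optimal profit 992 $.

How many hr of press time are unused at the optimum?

press time used = 3·15 + 2·8 = 61; slack = 61 − 61 = 0.

0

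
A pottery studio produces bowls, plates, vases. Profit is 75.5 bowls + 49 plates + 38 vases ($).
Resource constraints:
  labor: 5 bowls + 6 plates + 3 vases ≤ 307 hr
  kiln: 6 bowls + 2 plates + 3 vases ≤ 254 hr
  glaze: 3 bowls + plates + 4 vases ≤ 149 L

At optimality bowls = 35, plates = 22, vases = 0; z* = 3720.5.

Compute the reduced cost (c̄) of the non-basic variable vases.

-2.5

Check each constraint at x*: labor 307/307 (tight); kiln 254/254 (tight); glaze 127/149 (slack 22).
By complementary slackness, y = 0 for the non-binding constraint.
The binding rows give the dual system: 5·y_labor + 6·y_kiln = 75.5 and 6·y_labor + 2·y_kiln = 49.
Solving: y_labor = 5.5, y_kiln = 8.
Reduced cost of vases: c₃ − yᵀa₃ = 38 − (5.5·3 + 8·3) = 38 − 40.5 = -2.5.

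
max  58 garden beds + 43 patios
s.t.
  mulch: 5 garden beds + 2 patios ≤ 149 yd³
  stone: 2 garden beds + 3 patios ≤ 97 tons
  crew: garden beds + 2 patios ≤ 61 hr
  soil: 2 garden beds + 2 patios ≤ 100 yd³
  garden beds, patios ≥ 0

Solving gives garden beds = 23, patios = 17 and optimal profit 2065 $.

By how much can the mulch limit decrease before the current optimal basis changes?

44

Binding constraints: mulch, stone. The basis is B = [[5,2],[2,3]] with det 11.
Per unit decrease in mulch, x* moves by d = (-0.2727, 0.1818).
The basis stays optimal until crew becomes binding; allowable decrease = 44 yd³.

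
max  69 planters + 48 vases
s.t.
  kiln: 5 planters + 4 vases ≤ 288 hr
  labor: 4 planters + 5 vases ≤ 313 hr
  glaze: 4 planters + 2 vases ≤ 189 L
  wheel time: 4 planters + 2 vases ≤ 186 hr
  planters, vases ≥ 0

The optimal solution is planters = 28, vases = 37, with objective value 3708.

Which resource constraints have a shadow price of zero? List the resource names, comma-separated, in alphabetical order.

kiln: 288/288 (binding)
labor: 297/313 (slack 16)
glaze: 186/189 (slack 3)
wheel time: 186/186 (binding)
By complementary slackness, a constraint with positive slack has shadow price 0 → glaze, labor.

glaze, labor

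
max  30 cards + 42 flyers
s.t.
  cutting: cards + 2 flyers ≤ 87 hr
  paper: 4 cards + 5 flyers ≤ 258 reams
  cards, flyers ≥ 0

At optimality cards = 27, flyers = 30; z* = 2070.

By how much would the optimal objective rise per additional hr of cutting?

Check each constraint at x*: cutting 87/87 (tight); paper 258/258 (tight).
The binding rows give the dual system: 1·y_cutting + 4·y_paper = 30 and 2·y_cutting + 5·y_paper = 42.
Solving: y_cutting = 6, y_paper = 6.
Shadow price of cutting = 6.

6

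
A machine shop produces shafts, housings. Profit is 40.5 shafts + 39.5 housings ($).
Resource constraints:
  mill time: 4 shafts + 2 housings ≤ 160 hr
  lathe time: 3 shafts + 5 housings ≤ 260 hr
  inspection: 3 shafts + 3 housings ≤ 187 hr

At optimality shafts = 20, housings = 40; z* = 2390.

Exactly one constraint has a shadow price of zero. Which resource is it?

mill time: 160/160 (binding)
lathe time: 260/260 (binding)
inspection: 180/187 (slack 7)
By complementary slackness, a constraint with positive slack has shadow price 0 → inspection.

inspection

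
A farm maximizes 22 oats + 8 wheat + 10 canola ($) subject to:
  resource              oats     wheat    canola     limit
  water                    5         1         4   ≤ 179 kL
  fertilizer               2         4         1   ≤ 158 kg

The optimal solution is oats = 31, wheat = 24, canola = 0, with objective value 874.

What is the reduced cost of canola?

-7

At the optimum: water uses 179 of 179 (binding); fertilizer uses 158 of 158 (binding).
From A_Bᵀ y = c: 5·y_water + 2·y_fertilizer = 22; 1·y_water + 4·y_fertilizer = 8.
Solving: y_water = 4, y_fertilizer = 1.
Reduced cost of canola: c₃ − yᵀa₃ = 10 − (4·4 + 1·1) = 10 − 17 = -7.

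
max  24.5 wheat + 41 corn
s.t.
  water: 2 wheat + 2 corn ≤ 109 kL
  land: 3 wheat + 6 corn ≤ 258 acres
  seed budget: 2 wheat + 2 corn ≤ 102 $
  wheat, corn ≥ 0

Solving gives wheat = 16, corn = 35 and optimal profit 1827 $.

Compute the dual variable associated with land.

5.5

At the optimum: water uses 102 of 109 (slack = 7); land uses 258 of 258 (binding); seed budget uses 102 of 102 (binding).
Slack constraints have shadow price 0 (complementary slackness).
The binding rows give the dual system: 3·y_land + 2·y_seed budget = 24.5 and 6·y_land + 2·y_seed budget = 41.
Solving: y_land = 5.5, y_seed budget = 4.
Shadow price of land = 5.5.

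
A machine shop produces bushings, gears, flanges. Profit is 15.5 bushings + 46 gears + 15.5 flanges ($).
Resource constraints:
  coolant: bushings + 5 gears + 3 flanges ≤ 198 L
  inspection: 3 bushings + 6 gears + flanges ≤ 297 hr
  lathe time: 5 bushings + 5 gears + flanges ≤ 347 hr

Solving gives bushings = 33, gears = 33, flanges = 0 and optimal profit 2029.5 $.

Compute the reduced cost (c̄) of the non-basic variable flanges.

At the optimum: coolant uses 198 of 198 (binding); inspection uses 297 of 297 (binding); lathe time uses 330 of 347 (slack = 17).
Slack constraints have shadow price 0 (complementary slackness).
The binding rows give the dual system: 1·y_coolant + 3·y_inspection = 15.5 and 5·y_coolant + 6·y_inspection = 46.
→ y_coolant = 5 and y_inspection = 3.5.
Reduced cost of flanges: c₃ − yᵀa₃ = 15.5 − (5·3 + 3.5·1) = 15.5 − 18.5 = -3.

-3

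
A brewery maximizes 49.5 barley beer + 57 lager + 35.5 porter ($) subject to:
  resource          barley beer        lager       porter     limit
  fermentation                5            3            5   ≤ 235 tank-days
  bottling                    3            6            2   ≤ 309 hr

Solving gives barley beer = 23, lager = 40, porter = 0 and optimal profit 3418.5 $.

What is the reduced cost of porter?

Both fermentation and bottling are binding at x*.
Dual feasibility on the basic columns requires 5·y_fermentation + 3·y_bottling = 49.5, 3·y_fermentation + 6·y_bottling = 57.
→ y_fermentation = 6 and y_bottling = 6.5.
Reduced cost of porter: c₃ − yᵀa₃ = 35.5 − (6·5 + 6.5·2) = 35.5 − 43 = -7.5.

-7.5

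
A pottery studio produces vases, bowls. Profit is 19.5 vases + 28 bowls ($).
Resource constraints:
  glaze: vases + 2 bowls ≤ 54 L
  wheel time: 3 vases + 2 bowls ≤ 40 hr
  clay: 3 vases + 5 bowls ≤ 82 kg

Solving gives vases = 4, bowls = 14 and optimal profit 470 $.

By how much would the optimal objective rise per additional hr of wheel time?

1.5

Check each constraint at x*: glaze 32/54 (slack 22); wheel time 40/40 (tight); clay 82/82 (tight).
By complementary slackness, y = 0 for the non-binding constraint.
The binding rows give the dual system: 3·y_wheel time + 3·y_clay = 19.5 and 2·y_wheel time + 5·y_clay = 28.
Solving: y_wheel time = 1.5, y_clay = 5.
Shadow price of wheel time = 1.5.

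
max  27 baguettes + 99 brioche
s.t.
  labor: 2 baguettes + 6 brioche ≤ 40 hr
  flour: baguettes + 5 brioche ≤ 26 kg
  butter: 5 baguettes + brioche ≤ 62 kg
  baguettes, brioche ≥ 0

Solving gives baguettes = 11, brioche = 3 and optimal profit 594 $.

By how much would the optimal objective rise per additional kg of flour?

Binding: labor and flour. Non-binding: butter (4 unused).
By complementary slackness, y = 0 for the non-binding constraint.
Dual feasibility on the basic columns requires 2·y_labor + 1·y_flour = 27, 6·y_labor + 5·y_flour = 99.
→ y_labor = 9 and y_flour = 9.
Shadow price of flour = 9.

9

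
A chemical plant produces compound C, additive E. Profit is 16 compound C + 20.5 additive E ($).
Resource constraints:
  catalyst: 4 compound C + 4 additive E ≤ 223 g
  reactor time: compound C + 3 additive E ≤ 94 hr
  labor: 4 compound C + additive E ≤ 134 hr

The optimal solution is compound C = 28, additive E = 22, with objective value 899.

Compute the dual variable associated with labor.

Check each constraint at x*: catalyst 200/223 (slack 23); reactor time 94/94 (tight); labor 134/134 (tight).
Since catalyst is not tight, its dual is 0.
Dual feasibility on the basic columns requires 1·y_reactor time + 4·y_labor = 16, 3·y_reactor time + 1·y_labor = 20.5.
Solving: y_reactor time = 6, y_labor = 2.5.
Shadow price of labor = 2.5.

2.5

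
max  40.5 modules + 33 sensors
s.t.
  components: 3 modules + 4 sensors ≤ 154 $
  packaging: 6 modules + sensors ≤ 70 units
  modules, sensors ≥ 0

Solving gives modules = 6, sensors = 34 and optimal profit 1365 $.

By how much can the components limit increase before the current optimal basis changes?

126

Binding constraints: components, packaging. The basis is B = [[3,4],[6,1]] with det -21.
Per unit increase in components, x* moves by d = (-0.0476, 0.2857).
The basis stays optimal until modules reaches 0; allowable increase = 126 $.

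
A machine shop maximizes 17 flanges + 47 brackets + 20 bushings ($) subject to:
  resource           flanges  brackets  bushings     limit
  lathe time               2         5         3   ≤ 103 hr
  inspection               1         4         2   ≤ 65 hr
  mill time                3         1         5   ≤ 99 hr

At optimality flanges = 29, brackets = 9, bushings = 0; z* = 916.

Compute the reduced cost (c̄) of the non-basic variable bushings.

-7

At the optimum: lathe time uses 103 of 103 (binding); inspection uses 65 of 65 (binding); mill time uses 96 of 99 (slack = 3).
By complementary slackness, y = 0 for the non-binding constraint.
From A_Bᵀ y = c: 2·y_lathe time + 1·y_inspection = 17; 5·y_lathe time + 4·y_inspection = 47.
This yields shadow prices y_lathe time = 7, y_inspection = 3.
Reduced cost of bushings: c₃ − yᵀa₃ = 20 − (7·3 + 3·2) = 20 − 27 = -7.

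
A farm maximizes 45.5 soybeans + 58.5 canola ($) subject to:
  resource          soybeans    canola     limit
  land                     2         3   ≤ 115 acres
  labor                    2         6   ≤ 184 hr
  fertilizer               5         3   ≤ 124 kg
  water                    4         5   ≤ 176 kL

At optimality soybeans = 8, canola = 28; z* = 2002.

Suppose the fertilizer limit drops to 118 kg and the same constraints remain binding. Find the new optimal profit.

Check each constraint at x*: land 100/115 (slack 15); labor 184/184 (tight); fertilizer 124/124 (tight); water 172/176 (slack 4).
By complementary slackness, y = 0 for the non-binding constraints.
Dual feasibility on the basic columns requires 2·y_labor + 5·y_fertilizer = 45.5, 6·y_labor + 3·y_fertilizer = 58.5.
→ y_labor = 6.5 and y_fertilizer = 6.5.
Δz = y_fertilizer·Δb = 6.5 × (-6) = -39, so new z* = 2002 − 39 = 1963.

1963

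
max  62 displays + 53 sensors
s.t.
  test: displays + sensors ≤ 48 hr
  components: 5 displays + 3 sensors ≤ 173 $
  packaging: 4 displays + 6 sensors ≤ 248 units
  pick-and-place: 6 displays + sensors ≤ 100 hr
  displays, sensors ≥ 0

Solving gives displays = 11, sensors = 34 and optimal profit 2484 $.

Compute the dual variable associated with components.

0

Binding: packaging and pick-and-place. Non-binding: test (3 unused), components (16 unused).
By complementary slackness, y = 0 for the non-binding constraints.
The binding rows give the dual system: 4·y_packaging + 6·y_pick-and-place = 62 and 6·y_packaging + 1·y_pick-and-place = 53.
→ y_packaging = 8 and y_pick-and-place = 5.
Shadow price of components = 0.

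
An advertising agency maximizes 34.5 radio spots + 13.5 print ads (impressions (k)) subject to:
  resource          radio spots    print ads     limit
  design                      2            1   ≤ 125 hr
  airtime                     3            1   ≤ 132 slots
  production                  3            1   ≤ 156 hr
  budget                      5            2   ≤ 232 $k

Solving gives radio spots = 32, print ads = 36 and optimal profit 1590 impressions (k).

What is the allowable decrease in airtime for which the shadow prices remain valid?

16

Binding constraints: airtime, budget. The basis is B = [[3,1],[5,2]] with det 1.
Per unit decrease in airtime, x* moves by d = (-2, 5).
The basis stays optimal until radio spots reaches 0; allowable decrease = 16 slots.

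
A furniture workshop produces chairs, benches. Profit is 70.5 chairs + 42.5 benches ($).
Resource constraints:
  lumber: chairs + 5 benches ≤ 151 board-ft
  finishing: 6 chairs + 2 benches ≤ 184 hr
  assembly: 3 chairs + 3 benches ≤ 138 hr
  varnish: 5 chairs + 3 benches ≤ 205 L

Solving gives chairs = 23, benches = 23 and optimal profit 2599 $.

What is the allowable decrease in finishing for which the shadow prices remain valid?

Binding constraints: finishing, assembly. The basis is B = [[6,2],[3,3]] with det 12.
Per unit decrease in finishing, x* moves by d = (-0.25, 0.25).
The basis stays optimal until lumber becomes binding; allowable decrease = 13 hr.

13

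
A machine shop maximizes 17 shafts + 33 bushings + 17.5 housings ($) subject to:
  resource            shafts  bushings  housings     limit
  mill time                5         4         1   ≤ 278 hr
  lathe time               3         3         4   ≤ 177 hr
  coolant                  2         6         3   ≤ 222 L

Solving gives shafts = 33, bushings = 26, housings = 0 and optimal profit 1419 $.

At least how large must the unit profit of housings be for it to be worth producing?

Binding: lathe time and coolant. Non-binding: mill time (9 unused).
By complementary slackness, y = 0 for the non-binding constraint.
Dual feasibility on the basic columns requires 3·y_lathe time + 2·y_coolant = 17, 3·y_lathe time + 6·y_coolant = 33.
→ y_lathe time = 3 and y_coolant = 4.
housings enters the basis when its profit ≥ yᵀa₃ = 3·4 + 4·3 = 24.

24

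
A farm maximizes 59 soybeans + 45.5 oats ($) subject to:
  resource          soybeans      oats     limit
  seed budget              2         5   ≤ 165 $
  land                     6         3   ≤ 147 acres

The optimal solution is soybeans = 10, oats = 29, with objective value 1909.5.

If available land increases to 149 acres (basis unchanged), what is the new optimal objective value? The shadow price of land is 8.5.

Δb = 2, so new z* = 1909.5 + (8.5)·(2) = 1909.5 + 17 = 1926.5.

1926.5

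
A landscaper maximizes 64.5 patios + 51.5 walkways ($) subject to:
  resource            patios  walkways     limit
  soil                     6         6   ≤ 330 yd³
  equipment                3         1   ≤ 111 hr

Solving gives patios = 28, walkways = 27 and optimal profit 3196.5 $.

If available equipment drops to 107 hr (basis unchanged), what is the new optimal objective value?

At the optimum: soil uses 330 of 330 (binding); equipment uses 111 of 111 (binding).
The binding rows give the dual system: 6·y_soil + 3·y_equipment = 64.5 and 6·y_soil + 1·y_equipment = 51.5.
This yields shadow prices y_soil = 7.5, y_equipment = 6.5.
Δz = y_equipment·Δb = 6.5 × (-4) = -26, so new z* = 3196.5 − 26 = 3170.5.

3170.5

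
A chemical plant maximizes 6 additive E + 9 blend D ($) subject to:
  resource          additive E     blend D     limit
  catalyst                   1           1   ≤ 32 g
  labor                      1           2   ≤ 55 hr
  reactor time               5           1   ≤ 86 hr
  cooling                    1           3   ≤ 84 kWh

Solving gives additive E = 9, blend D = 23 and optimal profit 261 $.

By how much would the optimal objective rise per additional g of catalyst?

3

Check each constraint at x*: catalyst 32/32 (tight); labor 55/55 (tight); reactor time 68/86 (slack 18); cooling 78/84 (slack 6).
Since reactor time, cooling are not tight, their duals are 0.
The binding rows give the dual system: 1·y_catalyst + 1·y_labor = 6 and 1·y_catalyst + 2·y_labor = 9.
Solving: y_catalyst = 3, y_labor = 3.
Shadow price of catalyst = 3.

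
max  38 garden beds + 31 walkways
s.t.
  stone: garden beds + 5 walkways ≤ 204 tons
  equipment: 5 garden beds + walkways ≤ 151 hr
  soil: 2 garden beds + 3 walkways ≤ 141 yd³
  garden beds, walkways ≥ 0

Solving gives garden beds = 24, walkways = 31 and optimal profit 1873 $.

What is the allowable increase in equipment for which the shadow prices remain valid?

Binding constraints: equipment, soil. The basis is B = [[5,1],[2,3]] with det 13.
Per unit increase in equipment, x* moves by d = (0.2308, -0.1538).
The basis stays optimal until walkways reaches 0; allowable increase = 201.5 hr.

201.5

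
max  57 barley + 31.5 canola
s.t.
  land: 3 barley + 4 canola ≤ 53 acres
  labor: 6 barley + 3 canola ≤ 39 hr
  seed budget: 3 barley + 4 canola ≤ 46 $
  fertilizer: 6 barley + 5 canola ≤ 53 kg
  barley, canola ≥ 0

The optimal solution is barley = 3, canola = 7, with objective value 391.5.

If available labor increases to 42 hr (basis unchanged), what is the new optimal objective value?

Binding: labor and fertilizer. Non-binding: land (16 unused), seed budget (9 unused).
Since land, seed budget are not tight, their duals are 0.
The binding rows give the dual system: 6·y_labor + 6·y_fertilizer = 57 and 3·y_labor + 5·y_fertilizer = 31.5.
Solving: y_labor = 8, y_fertilizer = 1.5.
Δz = y_labor·Δb = 8 × (3) = 24, so new z* = 391.5 + 24 = 415.5.

415.5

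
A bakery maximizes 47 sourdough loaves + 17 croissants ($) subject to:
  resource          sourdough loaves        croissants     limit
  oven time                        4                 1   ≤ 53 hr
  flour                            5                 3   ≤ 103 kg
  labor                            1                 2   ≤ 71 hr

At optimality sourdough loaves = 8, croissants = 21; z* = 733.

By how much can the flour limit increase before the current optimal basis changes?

21

Binding constraints: oven time, flour. The basis is B = [[4,1],[5,3]] with det 7.
Per unit increase in flour, x* moves by d = (-0.1429, 0.5714).
The basis stays optimal until labor becomes binding; allowable increase = 21 kg.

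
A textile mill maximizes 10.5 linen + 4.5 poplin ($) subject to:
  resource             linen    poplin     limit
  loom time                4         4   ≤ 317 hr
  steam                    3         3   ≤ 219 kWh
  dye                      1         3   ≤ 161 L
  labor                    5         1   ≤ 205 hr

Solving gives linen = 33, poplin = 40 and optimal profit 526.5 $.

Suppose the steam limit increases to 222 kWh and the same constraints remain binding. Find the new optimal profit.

529.5

At the optimum: loom time uses 292 of 317 (slack = 25); steam uses 219 of 219 (binding); dye uses 153 of 161 (slack = 8); labor uses 205 of 205 (binding).
By complementary slackness, y = 0 for the non-binding constraints.
Dual feasibility on the basic columns requires 3·y_steam + 5·y_labor = 10.5, 3·y_steam + 1·y_labor = 4.5.
→ y_steam = 1 and y_labor = 1.5.
Δz = y_steam·Δb = 1 × (3) = 3, so new z* = 526.5 + 3 = 529.5.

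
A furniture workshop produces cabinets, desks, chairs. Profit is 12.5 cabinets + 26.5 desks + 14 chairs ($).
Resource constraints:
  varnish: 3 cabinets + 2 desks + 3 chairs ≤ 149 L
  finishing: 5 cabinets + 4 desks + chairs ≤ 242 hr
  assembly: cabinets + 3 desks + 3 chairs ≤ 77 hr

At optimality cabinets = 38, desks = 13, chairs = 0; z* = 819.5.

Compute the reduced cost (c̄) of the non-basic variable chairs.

-9.5

Check each constraint at x*: varnish 140/149 (slack 9); finishing 242/242 (tight); assembly 77/77 (tight).
Since varnish is not tight, its dual is 0.
The binding rows give the dual system: 5·y_finishing + 1·y_assembly = 12.5 and 4·y_finishing + 3·y_assembly = 26.5.
This yields shadow prices y_finishing = 1, y_assembly = 7.5.
Reduced cost of chairs: c₃ − yᵀa₃ = 14 − (1·1 + 7.5·3) = 14 − 23.5 = -9.5.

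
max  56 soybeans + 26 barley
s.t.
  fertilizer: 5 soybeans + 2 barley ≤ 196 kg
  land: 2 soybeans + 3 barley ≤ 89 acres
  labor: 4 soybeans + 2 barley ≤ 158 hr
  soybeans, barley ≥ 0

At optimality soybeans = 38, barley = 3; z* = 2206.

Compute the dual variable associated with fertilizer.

4

At the optimum: fertilizer uses 196 of 196 (binding); land uses 85 of 89 (slack = 4); labor uses 158 of 158 (binding).
By complementary slackness, y = 0 for the non-binding constraint.
The binding rows give the dual system: 5·y_fertilizer + 4·y_labor = 56 and 2·y_fertilizer + 2·y_labor = 26.
This yields shadow prices y_fertilizer = 4, y_labor = 9.
Shadow price of fertilizer = 4.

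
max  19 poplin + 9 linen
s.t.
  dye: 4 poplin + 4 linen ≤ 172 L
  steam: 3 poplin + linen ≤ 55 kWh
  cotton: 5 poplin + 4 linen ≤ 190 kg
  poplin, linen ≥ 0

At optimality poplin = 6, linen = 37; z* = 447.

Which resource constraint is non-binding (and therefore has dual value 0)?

cotton

dye: 172/172 (binding)
steam: 55/55 (binding)
cotton: 178/190 (slack 12)
By complementary slackness, a constraint with positive slack has shadow price 0 → cotton.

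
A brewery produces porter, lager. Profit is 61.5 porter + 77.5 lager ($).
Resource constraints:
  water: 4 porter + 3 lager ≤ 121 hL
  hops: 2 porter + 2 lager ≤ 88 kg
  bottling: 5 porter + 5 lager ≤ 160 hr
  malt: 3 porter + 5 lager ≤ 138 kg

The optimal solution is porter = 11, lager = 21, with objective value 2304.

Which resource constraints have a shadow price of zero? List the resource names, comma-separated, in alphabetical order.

hops, water

water: 107/121 (slack 14)
hops: 64/88 (slack 24)
bottling: 160/160 (binding)
malt: 138/138 (binding)
By complementary slackness, a constraint with positive slack has shadow price 0 → hops, water.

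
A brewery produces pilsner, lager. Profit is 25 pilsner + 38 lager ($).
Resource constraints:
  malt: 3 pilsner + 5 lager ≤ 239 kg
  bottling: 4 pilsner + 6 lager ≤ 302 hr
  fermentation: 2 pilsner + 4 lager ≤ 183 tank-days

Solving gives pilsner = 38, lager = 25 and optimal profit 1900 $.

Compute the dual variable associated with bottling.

At the optimum: malt uses 239 of 239 (binding); bottling uses 302 of 302 (binding); fermentation uses 176 of 183 (slack = 7).
By complementary slackness, y = 0 for the non-binding constraint.
The binding rows give the dual system: 3·y_malt + 4·y_bottling = 25 and 5·y_malt + 6·y_bottling = 38.
This yields shadow prices y_malt = 1, y_bottling = 5.5.
Shadow price of bottling = 5.5.

5.5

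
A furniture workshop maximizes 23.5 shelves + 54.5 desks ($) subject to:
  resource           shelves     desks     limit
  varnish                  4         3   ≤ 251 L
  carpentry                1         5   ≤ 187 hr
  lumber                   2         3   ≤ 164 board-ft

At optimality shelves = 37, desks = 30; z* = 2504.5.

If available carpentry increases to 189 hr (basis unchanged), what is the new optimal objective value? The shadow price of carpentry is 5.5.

2515.5

Δb = 2, so new z* = 2504.5 + (5.5)·(2) = 2504.5 + 11 = 2515.5.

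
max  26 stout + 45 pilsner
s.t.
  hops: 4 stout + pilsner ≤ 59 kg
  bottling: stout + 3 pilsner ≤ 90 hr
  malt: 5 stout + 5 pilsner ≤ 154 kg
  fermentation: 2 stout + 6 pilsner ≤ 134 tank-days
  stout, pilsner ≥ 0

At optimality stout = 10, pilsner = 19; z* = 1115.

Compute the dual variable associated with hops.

3

Binding: hops and fermentation. Non-binding: bottling (23 unused), malt (9 unused).
Slack constraints have shadow price 0 (complementary slackness).
From A_Bᵀ y = c: 4·y_hops + 2·y_fermentation = 26; 1·y_hops + 6·y_fermentation = 45.
Solving: y_hops = 3, y_fermentation = 7.
Shadow price of hops = 3.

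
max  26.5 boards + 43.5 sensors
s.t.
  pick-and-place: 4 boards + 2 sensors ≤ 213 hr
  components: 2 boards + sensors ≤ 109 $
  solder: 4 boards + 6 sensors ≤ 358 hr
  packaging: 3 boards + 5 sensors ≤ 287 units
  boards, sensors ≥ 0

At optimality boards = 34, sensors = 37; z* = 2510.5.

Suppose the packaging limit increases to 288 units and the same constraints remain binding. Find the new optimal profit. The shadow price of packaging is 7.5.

Δb = 1, so new z* = 2510.5 + (7.5)·(1) = 2510.5 + 7.5 = 2518.

2518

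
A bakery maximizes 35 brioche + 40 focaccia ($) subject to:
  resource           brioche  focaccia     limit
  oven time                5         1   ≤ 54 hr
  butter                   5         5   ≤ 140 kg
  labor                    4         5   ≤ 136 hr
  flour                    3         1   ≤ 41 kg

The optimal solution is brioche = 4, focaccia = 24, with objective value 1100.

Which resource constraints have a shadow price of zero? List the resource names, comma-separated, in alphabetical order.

oven time: 44/54 (slack 10)
butter: 140/140 (binding)
labor: 136/136 (binding)
flour: 36/41 (slack 5)
By complementary slackness, a constraint with positive slack has shadow price 0 → flour, oven time.

flour, oven time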